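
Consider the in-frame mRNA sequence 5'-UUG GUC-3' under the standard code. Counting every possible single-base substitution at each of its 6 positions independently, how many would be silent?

Codon 1 (UUG, Leu): 2 synonymous substitutions.
Codon 2 (GUC, Val): 3 synonymous substitutions.
Total: 2 + 3 = 5.

5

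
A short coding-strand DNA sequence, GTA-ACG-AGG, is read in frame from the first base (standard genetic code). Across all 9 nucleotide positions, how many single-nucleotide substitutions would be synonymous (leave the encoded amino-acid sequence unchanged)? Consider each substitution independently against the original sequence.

8

Codon 1 (GTA, Val): 3 synonymous substitutions.
Codon 2 (ACG, Thr): 3 synonymous substitutions.
Codon 3 (AGG, Arg): 2 synonymous substitutions.
Total: 3 + 3 + 2 = 8.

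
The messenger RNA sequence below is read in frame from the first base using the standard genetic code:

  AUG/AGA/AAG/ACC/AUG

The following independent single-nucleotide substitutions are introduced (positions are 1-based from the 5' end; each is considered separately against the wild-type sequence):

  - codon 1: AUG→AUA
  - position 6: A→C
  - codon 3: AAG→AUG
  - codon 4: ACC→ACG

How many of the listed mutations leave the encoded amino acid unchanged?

1

Codon 1: AUG (Met) → AUA (Ile) — missense.
Codon 2: AGA (Arg) → AGC (Ser) — missense.
Codon 3: AAG (Lys) → AUG (Met) — missense.
Codon 4: ACC (Thr) → ACG (Thr) — synonymous.
Synonymous: 1 of 4.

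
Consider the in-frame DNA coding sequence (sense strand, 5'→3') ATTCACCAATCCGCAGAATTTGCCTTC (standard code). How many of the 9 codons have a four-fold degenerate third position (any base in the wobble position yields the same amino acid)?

3

Codon 1 ATT (Ile): third position 3-fold.
Codon 2 CAC (His): third position 2-fold.
Codon 3 CAA (Gln): third position 2-fold.
Codon 4 TCC (Ser): third position 4-fold.
Codon 5 GCA (Ala): third position 4-fold.
Codon 6 GAA (Glu): third position 2-fold.
Codon 7 TTT (Phe): third position 2-fold.
Codon 8 GCC (Ala): third position 4-fold.
Codon 9 TTC (Phe): third position 2-fold.
Four-fold degenerate third positions: 3.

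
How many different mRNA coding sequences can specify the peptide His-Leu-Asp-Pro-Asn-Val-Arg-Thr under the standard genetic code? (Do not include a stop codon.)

His: 2 codons.
Leu: 6 codons.
Asp: 2 codons.
Pro: 4 codons.
Asn: 2 codons.
Val: 4 codons.
Arg: 6 codons.
Thr: 4 codons.
2 × 6 × 2 × 4 × 2 × 4 × 6 × 4 = 18432.

18432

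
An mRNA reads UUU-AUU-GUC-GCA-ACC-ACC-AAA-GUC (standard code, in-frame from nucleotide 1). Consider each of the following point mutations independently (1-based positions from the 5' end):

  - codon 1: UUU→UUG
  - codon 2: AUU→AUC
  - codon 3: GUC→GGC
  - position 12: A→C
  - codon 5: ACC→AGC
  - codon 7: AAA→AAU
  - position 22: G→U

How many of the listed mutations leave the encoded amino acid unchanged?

Codon 1: UUU (Phe) → UUG (Leu) — missense.
Codon 2: AUU (Ile) → AUC (Ile) — synonymous.
Codon 3: GUC (Val) → GGC (Gly) — missense.
Codon 4: GCA (Ala) → GCC (Ala) — synonymous.
Codon 5: ACC (Thr) → AGC (Ser) — missense.
Codon 7: AAA (Lys) → AAU (Asn) — missense.
Codon 8: GUC (Val) → UUC (Phe) — missense.
Synonymous: 2 of 7.

2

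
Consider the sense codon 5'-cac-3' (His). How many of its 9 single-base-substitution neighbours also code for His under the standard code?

1

Position 1: none → 0 synonymous.
Position 2: none → 0 synonymous.
Position 3: CAU → 1 synonymous.
Total: 0 + 0 + 1 = 1.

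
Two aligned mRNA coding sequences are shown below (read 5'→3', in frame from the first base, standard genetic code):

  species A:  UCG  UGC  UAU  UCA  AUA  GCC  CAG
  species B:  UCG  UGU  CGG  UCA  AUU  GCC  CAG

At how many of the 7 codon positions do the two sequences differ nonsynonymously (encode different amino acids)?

1

Codon 1: UCG Ser / UCG Ser — identical.
Codon 2: UGC Cys / UGU Cys — synonymous.
Codon 3: UAU Tyr / CGG Arg — nonsynonymous.
Codon 4: UCA Ser / UCA Ser — identical.
Codon 5: AUA Ile / AUU Ile — synonymous.
Codon 6: GCC Ala / GCC Ala — identical.
Codon 7: CAG Gln / CAG Gln — identical.
Nonsynonymous differences: 1.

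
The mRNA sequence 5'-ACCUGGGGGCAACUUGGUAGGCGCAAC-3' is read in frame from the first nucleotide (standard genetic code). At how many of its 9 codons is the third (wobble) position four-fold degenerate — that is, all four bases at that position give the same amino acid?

5

Codon 1 ACC (Thr): third position 4-fold.
Codon 2 UGG (Trp): third position 1-fold.
Codon 3 GGG (Gly): third position 4-fold.
Codon 4 CAA (Gln): third position 2-fold.
Codon 5 CUU (Leu): third position 4-fold.
Codon 6 GGU (Gly): third position 4-fold.
Codon 7 AGG (Arg): third position 2-fold.
Codon 8 CGC (Arg): third position 4-fold.
Codon 9 AAC (Asn): third position 2-fold.
Four-fold degenerate third positions: 5.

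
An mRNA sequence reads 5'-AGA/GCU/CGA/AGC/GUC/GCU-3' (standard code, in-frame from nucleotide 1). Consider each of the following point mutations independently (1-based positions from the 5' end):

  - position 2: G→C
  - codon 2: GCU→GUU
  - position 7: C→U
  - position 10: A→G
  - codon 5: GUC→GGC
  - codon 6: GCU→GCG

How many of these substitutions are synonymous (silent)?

Codon 1: AGA (Arg) → ACA (Thr) — missense.
Codon 2: GCU (Ala) → GUU (Val) — missense.
Codon 3: CGA (Arg) → UGA (Stop) — nonsense.
Codon 4: AGC (Ser) → GGC (Gly) — missense.
Codon 5: GUC (Val) → GGC (Gly) — missense.
Codon 6: GCU (Ala) → GCG (Ala) — synonymous.
Synonymous: 1 of 6.

1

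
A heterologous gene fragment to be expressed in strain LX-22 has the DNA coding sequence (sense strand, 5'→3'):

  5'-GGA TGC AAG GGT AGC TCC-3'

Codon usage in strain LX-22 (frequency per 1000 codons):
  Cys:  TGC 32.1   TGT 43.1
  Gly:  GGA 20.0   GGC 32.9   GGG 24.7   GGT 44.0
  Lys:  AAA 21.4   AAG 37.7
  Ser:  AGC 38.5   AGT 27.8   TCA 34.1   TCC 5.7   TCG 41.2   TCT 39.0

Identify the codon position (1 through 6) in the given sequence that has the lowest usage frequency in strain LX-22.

6

Codon 1 GGA (Gly): 20.0 per 1000.
Codon 2 TGC (Cys): 32.1 per 1000.
Codon 3 AAG (Lys): 37.7 per 1000.
Codon 4 GGT (Gly): 44.0 per 1000.
Codon 5 AGC (Ser): 38.5 per 1000.
Codon 6 TCC (Ser): 5.7 per 1000.
Lowest frequency is 5.7 at codon 6.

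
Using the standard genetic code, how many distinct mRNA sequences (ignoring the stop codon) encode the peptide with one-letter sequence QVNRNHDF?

Gln: 2 codons.
Val: 4 codons.
Asn: 2 codons.
Arg: 6 codons.
Asn: 2 codons.
His: 2 codons.
Asp: 2 codons.
Phe: 2 codons.
2 × 4 × 2 × 6 × 2 × 2 × 2 × 2 = 1536.

1536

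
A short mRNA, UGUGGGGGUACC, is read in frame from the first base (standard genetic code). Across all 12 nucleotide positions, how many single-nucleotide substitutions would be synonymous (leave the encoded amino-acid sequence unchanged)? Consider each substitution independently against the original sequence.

Codon 1 (UGU, Cys): 1 synonymous substitution.
Codon 2 (GGG, Gly): 3 synonymous substitutions.
Codon 3 (GGU, Gly): 3 synonymous substitutions.
Codon 4 (ACC, Thr): 3 synonymous substitutions.
Total: 1 + 3 + 3 + 3 = 10.

10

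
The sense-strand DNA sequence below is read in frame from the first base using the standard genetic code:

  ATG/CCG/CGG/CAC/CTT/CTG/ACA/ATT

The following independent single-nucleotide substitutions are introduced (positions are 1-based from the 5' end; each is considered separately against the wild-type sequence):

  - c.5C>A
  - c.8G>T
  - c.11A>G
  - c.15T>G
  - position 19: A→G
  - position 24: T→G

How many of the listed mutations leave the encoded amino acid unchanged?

Codon 2: CCG (Pro) → CAG (Gln) — missense.
Codon 3: CGG (Arg) → CTG (Leu) — missense.
Codon 4: CAC (His) → CGC (Arg) — missense.
Codon 5: CTT (Leu) → CTG (Leu) — synonymous.
Codon 7: ACA (Thr) → GCA (Ala) — missense.
Codon 8: ATT (Ile) → ATG (Met) — missense.
Synonymous: 1 of 6.

1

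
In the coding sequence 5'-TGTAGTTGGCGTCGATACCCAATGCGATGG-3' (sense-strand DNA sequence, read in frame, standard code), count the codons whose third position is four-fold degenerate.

4

Codon 1 TGT (Cys): third position 2-fold.
Codon 2 AGT (Ser): third position 2-fold.
Codon 3 TGG (Trp): third position 1-fold.
Codon 4 CGT (Arg): third position 4-fold.
Codon 5 CGA (Arg): third position 4-fold.
Codon 6 TAC (Tyr): third position 2-fold.
Codon 7 CCA (Pro): third position 4-fold.
Codon 8 ATG (Met): third position 1-fold.
Codon 9 CGA (Arg): third position 4-fold.
Codon 10 TGG (Trp): third position 1-fold.
Four-fold degenerate third positions: 4.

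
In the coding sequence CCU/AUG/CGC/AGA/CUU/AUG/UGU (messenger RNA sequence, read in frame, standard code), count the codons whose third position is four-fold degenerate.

3

Codon 1 CCU (Pro): third position 4-fold.
Codon 2 AUG (Met): third position 1-fold.
Codon 3 CGC (Arg): third position 4-fold.
Codon 4 AGA (Arg): third position 2-fold.
Codon 5 CUU (Leu): third position 4-fold.
Codon 6 AUG (Met): third position 1-fold.
Codon 7 UGU (Cys): third position 2-fold.
Four-fold degenerate third positions: 3.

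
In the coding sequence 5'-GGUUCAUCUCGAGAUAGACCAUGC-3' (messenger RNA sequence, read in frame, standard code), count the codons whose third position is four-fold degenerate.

5

Codon 1 GGU (Gly): third position 4-fold.
Codon 2 UCA (Ser): third position 4-fold.
Codon 3 UCU (Ser): third position 4-fold.
Codon 4 CGA (Arg): third position 4-fold.
Codon 5 GAU (Asp): third position 2-fold.
Codon 6 AGA (Arg): third position 2-fold.
Codon 7 CCA (Pro): third position 4-fold.
Codon 8 UGC (Cys): third position 2-fold.
Four-fold degenerate third positions: 5.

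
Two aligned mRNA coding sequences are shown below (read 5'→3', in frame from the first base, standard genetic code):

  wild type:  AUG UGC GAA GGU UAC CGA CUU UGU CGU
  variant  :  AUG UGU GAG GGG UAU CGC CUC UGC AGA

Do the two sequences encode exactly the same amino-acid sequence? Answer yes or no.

Codon 1: AUG Met / AUG Met — identical.
Codon 2: UGC Cys / UGU Cys — synonymous.
Codon 3: GAA Glu / GAG Glu — synonymous.
Codon 4: GGU Gly / GGG Gly — synonymous.
Codon 5: UAC Tyr / UAU Tyr — synonymous.
Codon 6: CGA Arg / CGC Arg — synonymous.
Codon 7: CUU Leu / CUC Leu — synonymous.
Codon 8: UGU Cys / UGC Cys — synonymous.
Codon 9: CGU Arg / AGA Arg — synonymous.
Nonsynonymous differences: 0 → same protein.

yes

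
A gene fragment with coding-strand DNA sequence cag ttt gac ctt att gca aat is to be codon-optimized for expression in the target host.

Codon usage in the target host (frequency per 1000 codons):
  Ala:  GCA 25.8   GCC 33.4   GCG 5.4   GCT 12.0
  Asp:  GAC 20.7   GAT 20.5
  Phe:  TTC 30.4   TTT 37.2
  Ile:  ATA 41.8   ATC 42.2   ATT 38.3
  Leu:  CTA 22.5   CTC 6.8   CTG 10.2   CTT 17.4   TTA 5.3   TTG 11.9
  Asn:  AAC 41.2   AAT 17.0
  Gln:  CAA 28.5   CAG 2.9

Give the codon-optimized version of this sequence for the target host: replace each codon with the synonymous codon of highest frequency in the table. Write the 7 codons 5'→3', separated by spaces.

CAA TTT GAC CTA ATC GCC AAC

Codon 1 (Gln): best is CAA at 28.5.
Codon 2 (Phe): best is TTT at 37.2.
Codon 3 (Asp): best is GAC at 20.7.
Codon 4 (Leu): best is CTA at 22.5.
Codon 5 (Ile): best is ATC at 42.2.
Codon 6 (Ala): best is GCC at 33.4.
Codon 7 (Asn): best is AAC at 41.2.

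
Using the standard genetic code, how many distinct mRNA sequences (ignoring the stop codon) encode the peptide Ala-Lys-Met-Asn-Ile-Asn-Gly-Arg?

2304

Ala: 4 codons.
Lys: 2 codons.
Met: 1 codon.
Asn: 2 codons.
Ile: 3 codons.
Asn: 2 codons.
Gly: 4 codons.
Arg: 6 codons.
4 × 2 × 1 × 2 × 3 × 2 × 4 × 6 = 2304.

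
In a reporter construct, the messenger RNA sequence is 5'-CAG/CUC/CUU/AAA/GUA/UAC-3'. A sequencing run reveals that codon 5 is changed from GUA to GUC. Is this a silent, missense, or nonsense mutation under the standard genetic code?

Position 15 falls in codon 5: GUA → Val.
After the substitution the codon is GUC → Val.
Both encode Val, so the change is synonymous.

silent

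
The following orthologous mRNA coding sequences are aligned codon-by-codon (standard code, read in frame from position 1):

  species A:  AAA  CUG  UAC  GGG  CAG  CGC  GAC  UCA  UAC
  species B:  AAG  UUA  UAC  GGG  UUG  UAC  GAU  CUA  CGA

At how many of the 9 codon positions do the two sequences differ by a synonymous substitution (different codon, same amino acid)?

3

Codon 1: AAA Lys / AAG Lys — synonymous.
Codon 2: CUG Leu / UUA Leu — synonymous.
Codon 3: UAC Tyr / UAC Tyr — identical.
Codon 4: GGG Gly / GGG Gly — identical.
Codon 5: CAG Gln / UUG Leu — nonsynonymous.
Codon 6: CGC Arg / UAC Tyr — nonsynonymous.
Codon 7: GAC Asp / GAU Asp — synonymous.
Codon 8: UCA Ser / CUA Leu — nonsynonymous.
Codon 9: UAC Tyr / CGA Arg — nonsynonymous.
Synonymous differences: 3.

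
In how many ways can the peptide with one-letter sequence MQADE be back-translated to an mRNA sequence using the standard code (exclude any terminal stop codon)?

32

Met: 1 codon.
Gln: 2 codons.
Ala: 4 codons.
Asp: 2 codons.
Glu: 2 codons.
1 × 2 × 4 × 2 × 2 = 32.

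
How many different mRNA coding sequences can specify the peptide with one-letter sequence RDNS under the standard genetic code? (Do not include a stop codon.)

Arg: 6 codons.
Asp: 2 codons.
Asn: 2 codons.
Ser: 6 codons.
6 × 2 × 2 × 6 = 144.

144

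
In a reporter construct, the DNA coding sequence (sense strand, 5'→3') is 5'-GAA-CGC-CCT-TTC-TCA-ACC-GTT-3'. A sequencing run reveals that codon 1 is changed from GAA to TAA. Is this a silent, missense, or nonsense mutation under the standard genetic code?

Position 1 falls in codon 1: GAA → Glu.
After the substitution the codon is TAA → Stop.
The new codon is a stop codon, so this is a nonsense mutation.

nonsense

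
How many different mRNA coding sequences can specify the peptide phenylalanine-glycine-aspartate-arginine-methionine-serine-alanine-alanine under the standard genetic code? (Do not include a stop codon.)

9216

Phe: 2 codons.
Gly: 4 codons.
Asp: 2 codons.
Arg: 6 codons.
Met: 1 codon.
Ser: 6 codons.
Ala: 4 codons.
Ala: 4 codons.
2 × 4 × 2 × 6 × 1 × 6 × 4 × 4 = 9216.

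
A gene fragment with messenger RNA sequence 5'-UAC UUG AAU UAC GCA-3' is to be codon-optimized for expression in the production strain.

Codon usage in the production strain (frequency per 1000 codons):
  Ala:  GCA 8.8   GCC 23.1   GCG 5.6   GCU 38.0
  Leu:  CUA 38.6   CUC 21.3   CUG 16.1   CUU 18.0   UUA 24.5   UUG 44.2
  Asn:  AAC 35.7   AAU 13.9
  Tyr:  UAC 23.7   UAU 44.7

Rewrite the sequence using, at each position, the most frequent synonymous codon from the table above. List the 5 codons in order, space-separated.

Codon 1 (Tyr): best is UAU at 44.7.
Codon 2 (Leu): best is UUG at 44.2.
Codon 3 (Asn): best is AAC at 35.7.
Codon 4 (Tyr): best is UAU at 44.7.
Codon 5 (Ala): best is GCU at 38.0.

UAU UUG AAC UAU GCU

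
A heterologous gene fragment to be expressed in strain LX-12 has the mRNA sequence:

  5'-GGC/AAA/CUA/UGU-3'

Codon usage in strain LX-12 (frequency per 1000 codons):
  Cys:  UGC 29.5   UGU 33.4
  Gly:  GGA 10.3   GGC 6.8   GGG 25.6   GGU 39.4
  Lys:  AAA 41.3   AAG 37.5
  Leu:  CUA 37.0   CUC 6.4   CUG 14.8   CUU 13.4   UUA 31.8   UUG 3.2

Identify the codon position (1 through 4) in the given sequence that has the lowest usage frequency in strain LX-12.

1

Codon 1 GGC (Gly): 6.8 per 1000.
Codon 2 AAA (Lys): 41.3 per 1000.
Codon 3 CUA (Leu): 37.0 per 1000.
Codon 4 UGU (Cys): 33.4 per 1000.
Lowest frequency is 6.8 at codon 1.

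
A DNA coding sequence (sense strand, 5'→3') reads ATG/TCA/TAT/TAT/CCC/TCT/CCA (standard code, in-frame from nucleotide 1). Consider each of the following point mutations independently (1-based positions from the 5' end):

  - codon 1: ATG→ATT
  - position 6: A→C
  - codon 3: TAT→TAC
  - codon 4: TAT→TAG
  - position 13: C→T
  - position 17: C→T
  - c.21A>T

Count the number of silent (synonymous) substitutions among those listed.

3

Codon 1: ATG (Met) → ATT (Ile) — missense.
Codon 2: TCA (Ser) → TCC (Ser) — synonymous.
Codon 3: TAT (Tyr) → TAC (Tyr) — synonymous.
Codon 4: TAT (Tyr) → TAG (Stop) — nonsense.
Codon 5: CCC (Pro) → TCC (Ser) — missense.
Codon 6: TCT (Ser) → TTT (Phe) — missense.
Codon 7: CCA (Pro) → CCT (Pro) — synonymous.
Synonymous: 3 of 7.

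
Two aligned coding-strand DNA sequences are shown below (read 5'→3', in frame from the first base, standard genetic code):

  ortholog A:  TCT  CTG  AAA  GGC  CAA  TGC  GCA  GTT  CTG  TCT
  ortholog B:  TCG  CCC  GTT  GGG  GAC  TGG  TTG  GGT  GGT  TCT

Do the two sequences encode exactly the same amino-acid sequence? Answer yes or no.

Codon 1: TCT Ser / TCG Ser — synonymous.
Codon 2: CTG Leu / CCC Pro — nonsynonymous.
Codon 3: AAA Lys / GTT Val — nonsynonymous.
Codon 4: GGC Gly / GGG Gly — synonymous.
Codon 5: CAA Gln / GAC Asp — nonsynonymous.
Codon 6: TGC Cys / TGG Trp — nonsynonymous.
Codon 7: GCA Ala / TTG Leu — nonsynonymous.
Codon 8: GTT Val / GGT Gly — nonsynonymous.
Codon 9: CTG Leu / GGT Gly — nonsynonymous.
Codon 10: TCT Ser / TCT Ser — identical.
Nonsynonymous differences: 7 → different protein.

no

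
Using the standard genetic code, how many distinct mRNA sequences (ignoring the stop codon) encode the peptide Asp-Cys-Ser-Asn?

48

Asp: 2 codons.
Cys: 2 codons.
Ser: 6 codons.
Asn: 2 codons.
2 × 2 × 6 × 2 = 48.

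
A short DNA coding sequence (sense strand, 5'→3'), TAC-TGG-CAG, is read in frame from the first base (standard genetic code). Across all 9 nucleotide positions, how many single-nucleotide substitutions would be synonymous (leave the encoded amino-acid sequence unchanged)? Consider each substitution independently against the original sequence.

2

Codon 1 (TAC, Tyr): 1 synonymous substitution.
Codon 2 (TGG, Trp): 0 synonymous substitutions.
Codon 3 (CAG, Gln): 1 synonymous substitution.
Total: 1 + 0 + 1 = 2.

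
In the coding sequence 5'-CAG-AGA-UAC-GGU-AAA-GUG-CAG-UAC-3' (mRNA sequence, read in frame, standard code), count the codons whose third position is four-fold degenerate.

Codon 1 CAG (Gln): third position 2-fold.
Codon 2 AGA (Arg): third position 2-fold.
Codon 3 UAC (Tyr): third position 2-fold.
Codon 4 GGU (Gly): third position 4-fold.
Codon 5 AAA (Lys): third position 2-fold.
Codon 6 GUG (Val): third position 4-fold.
Codon 7 CAG (Gln): third position 2-fold.
Codon 8 UAC (Tyr): third position 2-fold.
Four-fold degenerate third positions: 2.

2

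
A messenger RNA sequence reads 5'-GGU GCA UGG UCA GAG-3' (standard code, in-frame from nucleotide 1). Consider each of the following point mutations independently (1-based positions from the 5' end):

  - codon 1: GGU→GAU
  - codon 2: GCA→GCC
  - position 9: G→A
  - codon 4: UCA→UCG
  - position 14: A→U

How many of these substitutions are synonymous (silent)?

2

Codon 1: GGU (Gly) → GAU (Asp) — missense.
Codon 2: GCA (Ala) → GCC (Ala) — synonymous.
Codon 3: UGG (Trp) → UGA (Stop) — nonsense.
Codon 4: UCA (Ser) → UCG (Ser) — synonymous.
Codon 5: GAG (Glu) → GUG (Val) — missense.
Synonymous: 2 of 5.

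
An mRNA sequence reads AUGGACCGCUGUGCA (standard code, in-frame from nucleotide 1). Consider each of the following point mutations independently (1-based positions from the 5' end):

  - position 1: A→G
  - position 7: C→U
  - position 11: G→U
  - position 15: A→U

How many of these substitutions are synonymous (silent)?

Codon 1: AUG (Met) → GUG (Val) — missense.
Codon 3: CGC (Arg) → UGC (Cys) — missense.
Codon 4: UGU (Cys) → UUU (Phe) — missense.
Codon 5: GCA (Ala) → GCU (Ala) — synonymous.
Synonymous: 1 of 4.

1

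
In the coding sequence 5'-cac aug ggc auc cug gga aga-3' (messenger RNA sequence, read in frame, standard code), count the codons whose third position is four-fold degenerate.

3

Codon 1 CAC (His): third position 2-fold.
Codon 2 AUG (Met): third position 1-fold.
Codon 3 GGC (Gly): third position 4-fold.
Codon 4 AUC (Ile): third position 3-fold.
Codon 5 CUG (Leu): third position 4-fold.
Codon 6 GGA (Gly): third position 4-fold.
Codon 7 AGA (Arg): third position 2-fold.
Four-fold degenerate third positions: 3.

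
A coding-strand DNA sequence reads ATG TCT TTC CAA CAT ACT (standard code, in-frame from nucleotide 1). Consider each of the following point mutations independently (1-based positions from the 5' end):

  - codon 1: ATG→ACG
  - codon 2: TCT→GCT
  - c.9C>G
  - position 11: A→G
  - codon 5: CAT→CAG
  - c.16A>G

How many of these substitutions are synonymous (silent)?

0

Codon 1: ATG (Met) → ACG (Thr) — missense.
Codon 2: TCT (Ser) → GCT (Ala) — missense.
Codon 3: TTC (Phe) → TTG (Leu) — missense.
Codon 4: CAA (Gln) → CGA (Arg) — missense.
Codon 5: CAT (His) → CAG (Gln) — missense.
Codon 6: ACT (Thr) → GCT (Ala) — missense.
Synonymous: 0 of 6.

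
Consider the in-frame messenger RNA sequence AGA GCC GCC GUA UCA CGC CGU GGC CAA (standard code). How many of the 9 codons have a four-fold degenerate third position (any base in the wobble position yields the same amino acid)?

7

Codon 1 AGA (Arg): third position 2-fold.
Codon 2 GCC (Ala): third position 4-fold.
Codon 3 GCC (Ala): third position 4-fold.
Codon 4 GUA (Val): third position 4-fold.
Codon 5 UCA (Ser): third position 4-fold.
Codon 6 CGC (Arg): third position 4-fold.
Codon 7 CGU (Arg): third position 4-fold.
Codon 8 GGC (Gly): third position 4-fold.
Codon 9 CAA (Gln): third position 2-fold.
Four-fold degenerate third positions: 7.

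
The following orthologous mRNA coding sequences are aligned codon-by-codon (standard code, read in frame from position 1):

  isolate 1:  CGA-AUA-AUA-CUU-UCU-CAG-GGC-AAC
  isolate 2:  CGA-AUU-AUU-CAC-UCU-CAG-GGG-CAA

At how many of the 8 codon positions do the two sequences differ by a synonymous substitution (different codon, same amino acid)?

Codon 1: CGA Arg / CGA Arg — identical.
Codon 2: AUA Ile / AUU Ile — synonymous.
Codon 3: AUA Ile / AUU Ile — synonymous.
Codon 4: CUU Leu / CAC His — nonsynonymous.
Codon 5: UCU Ser / UCU Ser — identical.
Codon 6: CAG Gln / CAG Gln — identical.
Codon 7: GGC Gly / GGG Gly — synonymous.
Codon 8: AAC Asn / CAA Gln — nonsynonymous.
Synonymous differences: 3.

3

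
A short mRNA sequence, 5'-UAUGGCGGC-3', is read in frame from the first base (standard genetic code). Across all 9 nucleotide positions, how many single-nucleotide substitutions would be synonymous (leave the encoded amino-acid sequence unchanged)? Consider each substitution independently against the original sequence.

7

Codon 1 (UAU, Tyr): 1 synonymous substitution.
Codon 2 (GGC, Gly): 3 synonymous substitutions.
Codon 3 (GGC, Gly): 3 synonymous substitutions.
Total: 1 + 3 + 3 = 7.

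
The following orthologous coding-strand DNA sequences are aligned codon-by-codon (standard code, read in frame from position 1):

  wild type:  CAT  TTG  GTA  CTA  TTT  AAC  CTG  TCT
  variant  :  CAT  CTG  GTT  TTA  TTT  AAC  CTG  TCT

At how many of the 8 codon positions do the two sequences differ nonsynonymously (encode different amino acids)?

0

Codon 1: CAT His / CAT His — identical.
Codon 2: TTG Leu / CTG Leu — synonymous.
Codon 3: GTA Val / GTT Val — synonymous.
Codon 4: CTA Leu / TTA Leu — synonymous.
Codon 5: TTT Phe / TTT Phe — identical.
Codon 6: AAC Asn / AAC Asn — identical.
Codon 7: CTG Leu / CTG Leu — identical.
Codon 8: TCT Ser / TCT Ser — identical.
Nonsynonymous differences: 0.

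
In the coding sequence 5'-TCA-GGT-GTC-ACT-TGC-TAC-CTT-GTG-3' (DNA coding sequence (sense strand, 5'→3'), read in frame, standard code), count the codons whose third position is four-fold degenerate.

Codon 1 TCA (Ser): third position 4-fold.
Codon 2 GGT (Gly): third position 4-fold.
Codon 3 GTC (Val): third position 4-fold.
Codon 4 ACT (Thr): third position 4-fold.
Codon 5 TGC (Cys): third position 2-fold.
Codon 6 TAC (Tyr): third position 2-fold.
Codon 7 CTT (Leu): third position 4-fold.
Codon 8 GTG (Val): third position 4-fold.
Four-fold degenerate third positions: 6.

6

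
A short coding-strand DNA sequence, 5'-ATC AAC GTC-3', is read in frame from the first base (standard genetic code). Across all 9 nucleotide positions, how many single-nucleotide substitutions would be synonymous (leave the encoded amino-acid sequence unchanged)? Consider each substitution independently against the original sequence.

Codon 1 (ATC, Ile): 2 synonymous substitutions.
Codon 2 (AAC, Asn): 1 synonymous substitution.
Codon 3 (GTC, Val): 3 synonymous substitutions.
Total: 2 + 1 + 3 = 6.

6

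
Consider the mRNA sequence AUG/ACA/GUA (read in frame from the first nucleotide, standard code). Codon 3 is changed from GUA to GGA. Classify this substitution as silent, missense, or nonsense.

Position 8 falls in codon 3: GUA → Val.
After the substitution the codon is GGA → Gly.
Val ≠ Gly, so this is a missense mutation.

missense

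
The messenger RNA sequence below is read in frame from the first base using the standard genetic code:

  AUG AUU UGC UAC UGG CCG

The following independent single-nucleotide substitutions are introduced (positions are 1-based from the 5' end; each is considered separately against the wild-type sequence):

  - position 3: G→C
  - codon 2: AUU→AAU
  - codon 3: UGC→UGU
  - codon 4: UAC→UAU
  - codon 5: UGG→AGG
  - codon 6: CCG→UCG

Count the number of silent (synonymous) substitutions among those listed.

2

Codon 1: AUG (Met) → AUC (Ile) — missense.
Codon 2: AUU (Ile) → AAU (Asn) — missense.
Codon 3: UGC (Cys) → UGU (Cys) — synonymous.
Codon 4: UAC (Tyr) → UAU (Tyr) — synonymous.
Codon 5: UGG (Trp) → AGG (Arg) — missense.
Codon 6: CCG (Pro) → UCG (Ser) — missense.
Synonymous: 2 of 6.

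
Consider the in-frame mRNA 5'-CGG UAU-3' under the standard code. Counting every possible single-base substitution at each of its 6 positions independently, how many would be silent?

Codon 1 (CGG, Arg): 4 synonymous substitutions.
Codon 2 (UAU, Tyr): 1 synonymous substitution.
Total: 4 + 1 = 5.

5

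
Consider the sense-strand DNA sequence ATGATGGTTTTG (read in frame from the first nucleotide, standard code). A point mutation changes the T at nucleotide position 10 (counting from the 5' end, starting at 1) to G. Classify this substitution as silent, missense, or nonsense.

Position 10 falls in codon 4: TTG → Leu.
After the substitution the codon is GTG → Val.
Leu ≠ Val, so this is a missense mutation.

missense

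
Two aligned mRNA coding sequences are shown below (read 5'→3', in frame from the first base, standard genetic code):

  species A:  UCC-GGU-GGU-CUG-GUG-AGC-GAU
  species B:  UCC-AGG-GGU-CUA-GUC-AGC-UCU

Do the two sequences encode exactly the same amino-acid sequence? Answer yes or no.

no

Codon 1: UCC Ser / UCC Ser — identical.
Codon 2: GGU Gly / AGG Arg — nonsynonymous.
Codon 3: GGU Gly / GGU Gly — identical.
Codon 4: CUG Leu / CUA Leu — synonymous.
Codon 5: GUG Val / GUC Val — synonymous.
Codon 6: AGC Ser / AGC Ser — identical.
Codon 7: GAU Asp / UCU Ser — nonsynonymous.
Nonsynonymous differences: 2 → different protein.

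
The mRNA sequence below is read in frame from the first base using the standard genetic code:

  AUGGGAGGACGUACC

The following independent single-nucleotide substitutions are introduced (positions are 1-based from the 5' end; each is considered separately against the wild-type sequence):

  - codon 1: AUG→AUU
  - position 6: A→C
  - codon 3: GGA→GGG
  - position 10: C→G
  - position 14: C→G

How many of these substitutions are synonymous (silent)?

2

Codon 1: AUG (Met) → AUU (Ile) — missense.
Codon 2: GGA (Gly) → GGC (Gly) — synonymous.
Codon 3: GGA (Gly) → GGG (Gly) — synonymous.
Codon 4: CGU (Arg) → GGU (Gly) — missense.
Codon 5: ACC (Thr) → AGC (Ser) — missense.
Synonymous: 2 of 5.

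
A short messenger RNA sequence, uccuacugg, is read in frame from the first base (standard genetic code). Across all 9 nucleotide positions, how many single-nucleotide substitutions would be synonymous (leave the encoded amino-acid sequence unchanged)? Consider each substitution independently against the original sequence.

Codon 1 (UCC, Ser): 3 synonymous substitutions.
Codon 2 (UAC, Tyr): 1 synonymous substitution.
Codon 3 (UGG, Trp): 0 synonymous substitutions.
Total: 3 + 1 + 0 = 4.

4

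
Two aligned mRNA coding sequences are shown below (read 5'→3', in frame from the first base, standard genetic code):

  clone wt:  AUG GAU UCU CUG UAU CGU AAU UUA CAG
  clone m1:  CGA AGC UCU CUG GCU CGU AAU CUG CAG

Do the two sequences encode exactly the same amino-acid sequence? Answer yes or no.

Codon 1: AUG Met / CGA Arg — nonsynonymous.
Codon 2: GAU Asp / AGC Ser — nonsynonymous.
Codon 3: UCU Ser / UCU Ser — identical.
Codon 4: CUG Leu / CUG Leu — identical.
Codon 5: UAU Tyr / GCU Ala — nonsynonymous.
Codon 6: CGU Arg / CGU Arg — identical.
Codon 7: AAU Asn / AAU Asn — identical.
Codon 8: UUA Leu / CUG Leu — synonymous.
Codon 9: CAG Gln / CAG Gln — identical.
Nonsynonymous differences: 3 → different protein.

no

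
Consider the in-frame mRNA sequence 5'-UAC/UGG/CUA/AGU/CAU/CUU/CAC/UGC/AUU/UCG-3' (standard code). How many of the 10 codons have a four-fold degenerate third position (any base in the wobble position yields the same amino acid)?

Codon 1 UAC (Tyr): third position 2-fold.
Codon 2 UGG (Trp): third position 1-fold.
Codon 3 CUA (Leu): third position 4-fold.
Codon 4 AGU (Ser): third position 2-fold.
Codon 5 CAU (His): third position 2-fold.
Codon 6 CUU (Leu): third position 4-fold.
Codon 7 CAC (His): third position 2-fold.
Codon 8 UGC (Cys): third position 2-fold.
Codon 9 AUU (Ile): third position 3-fold.
Codon 10 UCG (Ser): third position 4-fold.
Four-fold degenerate third positions: 3.

3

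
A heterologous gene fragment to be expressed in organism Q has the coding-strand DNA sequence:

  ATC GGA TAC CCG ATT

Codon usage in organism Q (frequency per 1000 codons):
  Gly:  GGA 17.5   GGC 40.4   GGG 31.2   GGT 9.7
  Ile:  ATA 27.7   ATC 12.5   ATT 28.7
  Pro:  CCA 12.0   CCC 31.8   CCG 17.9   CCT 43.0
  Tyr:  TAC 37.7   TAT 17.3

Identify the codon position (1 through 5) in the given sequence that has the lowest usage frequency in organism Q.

Codon 1 ATC (Ile): 12.5 per 1000.
Codon 2 GGA (Gly): 17.5 per 1000.
Codon 3 TAC (Tyr): 37.7 per 1000.
Codon 4 CCG (Pro): 17.9 per 1000.
Codon 5 ATT (Ile): 28.7 per 1000.
Lowest frequency is 12.5 at codon 1.

1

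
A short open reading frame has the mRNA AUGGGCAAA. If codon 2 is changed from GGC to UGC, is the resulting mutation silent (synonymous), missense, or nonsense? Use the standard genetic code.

missense

Position 4 falls in codon 2: GGC → Gly.
After the substitution the codon is UGC → Cys.
Gly ≠ Cys, so this is a missense mutation.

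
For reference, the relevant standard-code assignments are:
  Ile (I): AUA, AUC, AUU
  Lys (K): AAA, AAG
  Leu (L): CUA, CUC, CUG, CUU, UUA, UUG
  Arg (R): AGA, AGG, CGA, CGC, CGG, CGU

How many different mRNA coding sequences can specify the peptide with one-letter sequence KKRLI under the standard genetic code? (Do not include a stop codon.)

432

Lys: 2 codons.
Lys: 2 codons.
Arg: 6 codons.
Leu: 6 codons.
Ile: 3 codons.
2 × 2 × 6 × 6 × 3 = 432.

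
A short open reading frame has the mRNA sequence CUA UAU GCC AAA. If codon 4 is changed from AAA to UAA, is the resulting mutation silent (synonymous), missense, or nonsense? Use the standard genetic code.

nonsense

Position 10 falls in codon 4: AAA → Lys.
After the substitution the codon is UAA → Stop.
The new codon is a stop codon, so this is a nonsense mutation.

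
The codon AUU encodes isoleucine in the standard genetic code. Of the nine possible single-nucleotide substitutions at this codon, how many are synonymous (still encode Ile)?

Position 1: none → 0 synonymous.
Position 2: none → 0 synonymous.
Position 3: AUC, AUA → 2 synonymous.
Total: 0 + 0 + 2 = 2.

2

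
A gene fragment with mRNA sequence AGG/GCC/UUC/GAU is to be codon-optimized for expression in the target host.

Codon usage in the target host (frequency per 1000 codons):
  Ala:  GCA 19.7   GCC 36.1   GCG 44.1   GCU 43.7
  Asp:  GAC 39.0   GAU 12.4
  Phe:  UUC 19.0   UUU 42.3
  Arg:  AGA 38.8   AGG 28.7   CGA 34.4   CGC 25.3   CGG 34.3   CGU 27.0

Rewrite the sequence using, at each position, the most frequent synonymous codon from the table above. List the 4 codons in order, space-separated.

AGA GCG UUU GAC

Codon 1 (Arg): best is AGA at 38.8.
Codon 2 (Ala): best is GCG at 44.1.
Codon 3 (Phe): best is UUU at 42.3.
Codon 4 (Asp): best is GAC at 39.0.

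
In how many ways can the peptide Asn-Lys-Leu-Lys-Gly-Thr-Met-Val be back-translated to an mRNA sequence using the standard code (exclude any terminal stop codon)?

Asn: 2 codons.
Lys: 2 codons.
Leu: 6 codons.
Lys: 2 codons.
Gly: 4 codons.
Thr: 4 codons.
Met: 1 codon.
Val: 4 codons.
2 × 2 × 6 × 2 × 4 × 4 × 1 × 4 = 3072.

3072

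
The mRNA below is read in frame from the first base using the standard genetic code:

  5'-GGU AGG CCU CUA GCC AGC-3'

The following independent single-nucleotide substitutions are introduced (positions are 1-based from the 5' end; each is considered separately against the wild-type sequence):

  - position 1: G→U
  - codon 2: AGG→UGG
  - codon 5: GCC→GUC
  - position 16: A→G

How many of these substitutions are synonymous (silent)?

0

Codon 1: GGU (Gly) → UGU (Cys) — missense.
Codon 2: AGG (Arg) → UGG (Trp) — missense.
Codon 5: GCC (Ala) → GUC (Val) — missense.
Codon 6: AGC (Ser) → GGC (Gly) — missense.
Synonymous: 0 of 4.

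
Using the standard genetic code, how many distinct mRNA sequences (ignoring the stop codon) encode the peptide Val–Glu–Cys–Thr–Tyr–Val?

512

Val: 4 codons.
Glu: 2 codons.
Cys: 2 codons.
Thr: 4 codons.
Tyr: 2 codons.
Val: 4 codons.
4 × 2 × 2 × 4 × 2 × 4 = 512.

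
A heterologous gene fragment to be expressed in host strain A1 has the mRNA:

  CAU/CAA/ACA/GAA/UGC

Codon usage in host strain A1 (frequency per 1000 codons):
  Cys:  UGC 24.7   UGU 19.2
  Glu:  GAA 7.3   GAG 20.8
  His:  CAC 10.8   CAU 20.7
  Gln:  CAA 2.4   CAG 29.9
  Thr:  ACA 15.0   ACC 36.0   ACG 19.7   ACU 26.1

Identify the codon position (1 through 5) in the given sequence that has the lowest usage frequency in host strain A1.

Codon 1 CAU (His): 20.7 per 1000.
Codon 2 CAA (Gln): 2.4 per 1000.
Codon 3 ACA (Thr): 15.0 per 1000.
Codon 4 GAA (Glu): 7.3 per 1000.
Codon 5 UGC (Cys): 24.7 per 1000.
Lowest frequency is 2.4 at codon 2.

2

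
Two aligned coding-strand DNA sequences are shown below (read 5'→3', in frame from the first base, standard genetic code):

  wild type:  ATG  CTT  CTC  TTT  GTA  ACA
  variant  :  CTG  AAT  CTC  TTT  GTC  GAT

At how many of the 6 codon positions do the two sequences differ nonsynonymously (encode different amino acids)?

3

Codon 1: ATG Met / CTG Leu — nonsynonymous.
Codon 2: CTT Leu / AAT Asn — nonsynonymous.
Codon 3: CTC Leu / CTC Leu — identical.
Codon 4: TTT Phe / TTT Phe — identical.
Codon 5: GTA Val / GTC Val — synonymous.
Codon 6: ACA Thr / GAT Asp — nonsynonymous.
Nonsynonymous differences: 3.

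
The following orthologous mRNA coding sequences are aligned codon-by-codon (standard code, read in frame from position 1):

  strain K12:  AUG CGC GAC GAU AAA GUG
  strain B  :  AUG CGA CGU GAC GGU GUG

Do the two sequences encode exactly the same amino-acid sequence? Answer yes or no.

no

Codon 1: AUG Met / AUG Met — identical.
Codon 2: CGC Arg / CGA Arg — synonymous.
Codon 3: GAC Asp / CGU Arg — nonsynonymous.
Codon 4: GAU Asp / GAC Asp — synonymous.
Codon 5: AAA Lys / GGU Gly — nonsynonymous.
Codon 6: GUG Val / GUG Val — identical.
Nonsynonymous differences: 2 → different protein.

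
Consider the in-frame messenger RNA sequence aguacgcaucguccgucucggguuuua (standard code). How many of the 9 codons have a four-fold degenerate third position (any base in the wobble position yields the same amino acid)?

Codon 1 AGU (Ser): third position 2-fold.
Codon 2 ACG (Thr): third position 4-fold.
Codon 3 CAU (His): third position 2-fold.
Codon 4 CGU (Arg): third position 4-fold.
Codon 5 CCG (Pro): third position 4-fold.
Codon 6 UCU (Ser): third position 4-fold.
Codon 7 CGG (Arg): third position 4-fold.
Codon 8 GUU (Val): third position 4-fold.
Codon 9 UUA (Leu): third position 2-fold.
Four-fold degenerate third positions: 6.

6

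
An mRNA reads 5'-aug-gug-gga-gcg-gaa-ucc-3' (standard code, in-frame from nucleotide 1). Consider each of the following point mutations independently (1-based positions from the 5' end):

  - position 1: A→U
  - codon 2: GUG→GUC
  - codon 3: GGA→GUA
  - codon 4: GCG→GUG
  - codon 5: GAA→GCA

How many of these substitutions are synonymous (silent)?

1

Codon 1: AUG (Met) → UUG (Leu) — missense.
Codon 2: GUG (Val) → GUC (Val) — synonymous.
Codon 3: GGA (Gly) → GUA (Val) — missense.
Codon 4: GCG (Ala) → GUG (Val) — missense.
Codon 5: GAA (Glu) → GCA (Ala) — missense.
Synonymous: 1 of 5.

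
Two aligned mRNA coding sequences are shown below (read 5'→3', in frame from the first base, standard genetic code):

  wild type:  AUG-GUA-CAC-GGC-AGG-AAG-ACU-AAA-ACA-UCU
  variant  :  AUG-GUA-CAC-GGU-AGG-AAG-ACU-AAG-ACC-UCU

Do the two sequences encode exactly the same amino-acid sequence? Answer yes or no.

yes

Codon 1: AUG Met / AUG Met — identical.
Codon 2: GUA Val / GUA Val — identical.
Codon 3: CAC His / CAC His — identical.
Codon 4: GGC Gly / GGU Gly — synonymous.
Codon 5: AGG Arg / AGG Arg — identical.
Codon 6: AAG Lys / AAG Lys — identical.
Codon 7: ACU Thr / ACU Thr — identical.
Codon 8: AAA Lys / AAG Lys — synonymous.
Codon 9: ACA Thr / ACC Thr — synonymous.
Codon 10: UCU Ser / UCU Ser — identical.
Nonsynonymous differences: 0 → same protein.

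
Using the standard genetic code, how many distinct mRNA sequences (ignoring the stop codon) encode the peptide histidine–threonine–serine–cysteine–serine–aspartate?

His: 2 codons.
Thr: 4 codons.
Ser: 6 codons.
Cys: 2 codons.
Ser: 6 codons.
Asp: 2 codons.
2 × 4 × 6 × 2 × 6 × 2 = 1152.

1152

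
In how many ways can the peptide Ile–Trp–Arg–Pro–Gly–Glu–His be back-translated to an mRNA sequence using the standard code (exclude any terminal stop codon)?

1152

Ile: 3 codons.
Trp: 1 codon.
Arg: 6 codons.
Pro: 4 codons.
Gly: 4 codons.
Glu: 2 codons.
His: 2 codons.
3 × 1 × 6 × 4 × 4 × 2 × 2 = 1152.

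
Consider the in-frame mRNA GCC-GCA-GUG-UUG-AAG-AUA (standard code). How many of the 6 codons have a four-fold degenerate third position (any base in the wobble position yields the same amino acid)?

3

Codon 1 GCC (Ala): third position 4-fold.
Codon 2 GCA (Ala): third position 4-fold.
Codon 3 GUG (Val): third position 4-fold.
Codon 4 UUG (Leu): third position 2-fold.
Codon 5 AAG (Lys): third position 2-fold.
Codon 6 AUA (Ile): third position 3-fold.
Four-fold degenerate third positions: 3.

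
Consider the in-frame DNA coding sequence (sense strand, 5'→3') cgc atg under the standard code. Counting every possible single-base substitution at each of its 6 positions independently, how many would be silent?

Codon 1 (CGC, Arg): 3 synonymous substitutions.
Codon 2 (ATG, Met): 0 synonymous substitutions.
Total: 3 + 0 = 3.

3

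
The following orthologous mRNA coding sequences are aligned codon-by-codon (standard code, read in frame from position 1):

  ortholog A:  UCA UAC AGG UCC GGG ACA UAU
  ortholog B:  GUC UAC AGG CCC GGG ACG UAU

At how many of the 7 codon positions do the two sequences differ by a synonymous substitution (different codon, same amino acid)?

1

Codon 1: UCA Ser / GUC Val — nonsynonymous.
Codon 2: UAC Tyr / UAC Tyr — identical.
Codon 3: AGG Arg / AGG Arg — identical.
Codon 4: UCC Ser / CCC Pro — nonsynonymous.
Codon 5: GGG Gly / GGG Gly — identical.
Codon 6: ACA Thr / ACG Thr — synonymous.
Codon 7: UAU Tyr / UAU Tyr — identical.
Synonymous differences: 1.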